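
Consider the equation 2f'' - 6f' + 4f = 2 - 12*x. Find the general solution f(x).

f = -4 - 3*x + C1*exp(2*x) + C2*exp(x)

Divide through by 2: f'' - 3f' + 2f = 1 - 6*x.
Characteristic equation r² - 3r + 2 = 0 factors as (r - 2)(r - 1) = 0, so r = 2, 1.
Hence f_h = C1*exp(2*x) + C2*exp(x).
For the particular solution try f_p = A0 + A1*x. Substituting and matching coefficients of each power of x gives A0 = -4, A1 = -3, so f_p = -4 - 3*x.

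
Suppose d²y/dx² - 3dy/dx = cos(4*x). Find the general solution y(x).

y = C2 - 3*sin(4*x)/100 - cos(4*x)/25 + C1*exp(3*x)

Characteristic equation r² - 3r = 0 factors as (r - 3)r = 0, so r = 3, 0.
Hence y_h = C1*exp(3*x) + C2.
Try y_p = A*cos(4*x) + B*sin(4*x). Substituting and equating the coefficients of cos(4x) and sin(4x) gives A = -1/25, B = -3/100, so y_p = -3*sin(4*x)/100 - cos(4*x)/25.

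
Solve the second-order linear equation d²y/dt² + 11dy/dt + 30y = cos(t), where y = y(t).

Characteristic equation r² + 11r + 30 = 0 factors as (r + 6)(r + 5) = 0, so r = -6, -5.
Hence y_h = C1*exp(-6*t) + C2*exp(-5*t).
Try y_p = A*cos(t) + B*sin(t). Substituting and equating the coefficients of cos(t) and sin(t) gives A = 29/962, B = 11/962, so y_p = 11*sin(t)/962 + 29*cos(t)/962.

y = 11*sin(t)/962 + 29*cos(t)/962 + C1*exp(-6*t) + C2*exp(-5*t)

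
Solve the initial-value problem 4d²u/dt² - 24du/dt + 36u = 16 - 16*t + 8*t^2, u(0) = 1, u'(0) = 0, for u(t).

Divide through by 4: u'' - 6u' + 9u = 4 - 4*t + 2*t^2.
Characteristic equation r² - 6r + 9 = 0 has discriminant (-6)² - 4·(9) = 0, so r = 3 is a repeated root.
Hence u_h = (C1 + C2*t)*exp(3*t).
For the particular solution try u_p = A0 + A1*t + A2*t^2. Substituting and matching coefficients of each power of t gives A0 = 8/27, A1 = -4/27, A2 = 2/9, so u_p = 8/27 - 4*t/27 + 2*t^2/9.
General solution: u = 8/27 - 4*t/27 + 2*t^2/9 + C1*exp(3*t) + C2*t*exp(3*t).
Apply the initial conditions: u(0) = 8/27 + C1 = 1 and u'(0) = -4/27 + C2 + 3*C1 = 0. Solving gives C1 = 19/27, C2 = -53/27.

u = 8/27 - 4*t/27 + 2*t**2/9 + 19*exp(3*t)/27 - 53*t*exp(3*t)/27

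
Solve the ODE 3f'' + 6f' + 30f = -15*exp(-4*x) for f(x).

f = -5*exp(-4*x)/18 + C1*cos(3*x)*exp(-x) + C2*exp(-x)*sin(3*x)

Divide through by 3: f'' + 2f' + 10f = -5*exp(-4*x).
Characteristic equation r² + 2r + 10 = 0 has discriminant (2)² - 4·(10) = -36 < 0, so r = -1 ± 3i.
Hence f_h = C1*cos(3*x)*exp(-x) + C2*exp(-x)*sin(3*x).
Try f_p = A*exp(-4*x). Substituting into the equation and dividing by exp(-4*x) gives A = -5/18, so f_p = -5*exp(-4*x)/18.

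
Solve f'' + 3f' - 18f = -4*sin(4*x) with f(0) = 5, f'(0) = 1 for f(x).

Characteristic equation r² + 3r - 18 = 0 factors as (r + 6)(r - 3) = 0, so r = -6, 3.
Hence f_h = C1*exp(-6*x) + C2*exp(3*x).
Try f_p = A*cos(4*x) + B*sin(4*x). Substituting and equating the coefficients of cos(4x) and sin(4x) gives A = 12/325, B = 34/325, so f_p = 12*cos(4*x)/325 + 34*sin(4*x)/325.
General solution: f = 12*cos(4*x)/325 + 34*sin(4*x)/325 + C1*exp(-6*x) + C2*exp(3*x).
Apply the initial conditions: f(0) = 12/325 + C1 + C2 = 5 and f'(0) = 136/325 - 6*C1 + 3*C2 = 1. Solving gives C1 = 62/39, C2 = 253/75.

f = 12*cos(4*x)/325 + 34*sin(4*x)/325 + 62*exp(-6*x)/39 + 253*exp(3*x)/75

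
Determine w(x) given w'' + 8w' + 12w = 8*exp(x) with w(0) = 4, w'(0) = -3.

Characteristic equation r² + 8r + 12 = 0 factors as (r + 6)(r + 2) = 0, so r = -6, -2.
Hence w_h = C1*exp(-6*x) + C2*exp(-2*x).
Try w_p = A*exp(x). Substituting into the equation and dividing by exp(x) gives A = 8/21, so w_p = 8*exp(x)/21.
General solution: w = 8*exp(x)/21 + C1*exp(-6*x) + C2*exp(-2*x).
Apply the initial conditions: w(0) = 8/21 + C1 + C2 = 4 and w'(0) = 8/21 - 6*C1 - 2*C2 = -3. Solving gives C1 = -27/28, C2 = 55/12.

w = -27*exp(-6*x)/28 + 8*exp(x)/21 + 55*exp(-2*x)/12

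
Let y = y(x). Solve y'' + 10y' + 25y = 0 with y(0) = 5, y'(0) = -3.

y = 5*exp(-5*x) + 22*x*exp(-5*x)

Characteristic equation r² + 10r + 25 = 0 has discriminant (10)² - 4·(25) = 0, so r = -5 is a repeated root.
Hence y_h = (C1 + C2*x)*exp(-5*x).
Apply the initial conditions: y(0) = C1 = 5 and y'(0) = C2 - 5*C1 = -3. Solving gives C1 = 5, C2 = 22.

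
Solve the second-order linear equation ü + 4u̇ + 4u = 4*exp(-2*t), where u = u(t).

u = C1*exp(-2*t) + 2*t**2*exp(-2*t) + C2*t*exp(-2*t)

Characteristic equation r² + 4r + 4 = 0 has discriminant (4)² - 4·(4) = 0, so r = -2 is a repeated root.
Hence u_h = (C1 + C2*t)*exp(-2*t).
Since exp(-2*t) solves the homogeneous equation (r = -2 is a root of multiplicity 2), multiply the trial by t^2. Try u_p = A*t^2*exp(-2*t). Substituting into the equation and dividing by exp(-2*t) gives A = 2, so u_p = 2*t^2*exp(-2*t).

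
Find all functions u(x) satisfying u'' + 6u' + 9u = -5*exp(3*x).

u = -5*exp(3*x)/36 + C1*exp(-3*x) + C2*x*exp(-3*x)

Characteristic equation r² + 6r + 9 = 0 has discriminant (6)² - 4·(9) = 0, so r = -3 is a repeated root.
Hence u_h = (C1 + C2*x)*exp(-3*x).
Try u_p = A*exp(3*x). Substituting into the equation and dividing by exp(3*x) gives A = -5/36, so u_p = -5*exp(3*x)/36.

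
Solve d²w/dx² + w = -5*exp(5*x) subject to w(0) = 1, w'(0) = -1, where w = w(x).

Characteristic equation r² + 1 = 0 has discriminant (0)² - 4·(1) = -4 < 0, so r = ± i.
Hence w_h = C1*cos(x) + C2*sin(x).
Try w_p = A*exp(5*x). Substituting into the equation and dividing by exp(5*x) gives A = -5/26, so w_p = -5*exp(5*x)/26.
General solution: w = -5*exp(5*x)/26 + C1*cos(x) + C2*sin(x).
Apply the initial conditions: w(0) = -5/26 + C1 = 1 and w'(0) = -25/26 + C2 = -1. Solving gives C1 = 31/26, C2 = -1/26.

w = -5*exp(5*x)/26 - sin(x)/26 + 31*cos(x)/26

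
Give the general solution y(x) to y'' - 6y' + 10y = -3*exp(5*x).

y = -3*exp(5*x)/5 + C1*cos(x)*exp(3*x) + C2*exp(3*x)*sin(x)

Characteristic equation r² - 6r + 10 = 0 has discriminant (-6)² - 4·(10) = -4 < 0, so r = 3 ± i.
Hence y_h = C1*cos(x)*exp(3*x) + C2*exp(3*x)*sin(x).
Try y_p = A*exp(5*x). Substituting into the equation and dividing by exp(5*x) gives A = -3/5, so y_p = -3*exp(5*x)/5.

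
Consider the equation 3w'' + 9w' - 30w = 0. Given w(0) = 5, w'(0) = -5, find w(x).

w = 15*exp(-5*x)/7 + 20*exp(2*x)/7

Divide through by 3: w'' + 3w' - 10w = 0.
Characteristic equation r² + 3r - 10 = 0 factors as (r - 2)(r + 5) = 0, so r = 2, -5.
Hence w_h = C1*exp(2*x) + C2*exp(-5*x).
Apply the initial conditions: w(0) = C1 + C2 = 5 and w'(0) = -5*C2 + 2*C1 = -5. Solving gives C1 = 20/7, C2 = 15/7.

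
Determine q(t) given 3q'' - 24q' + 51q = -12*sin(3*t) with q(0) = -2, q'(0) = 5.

q = -3*cos(3*t)/20 - sin(3*t)/20 - 37*cos(t)*exp(4*t)/20 + 251*exp(4*t)*sin(t)/20

Divide through by 3: q'' - 8q' + 17q = -4*sin(3*t).
Characteristic equation r² - 8r + 17 = 0 has discriminant (-8)² - 4·(17) = -4 < 0, so r = 4 ± i.
Hence q_h = C1*cos(t)*exp(4*t) + C2*exp(4*t)*sin(t).
Try q_p = A*cos(3*t) + B*sin(3*t). Substituting and equating the coefficients of cos(3t) and sin(3t) gives A = -3/20, B = -1/20, so q_p = -3*cos(3*t)/20 - sin(3*t)/20.
General solution: q = -3*cos(3*t)/20 - sin(3*t)/20 + C1*cos(t)*exp(4*t) + C2*exp(4*t)*sin(t).
Apply the initial conditions: q(0) = -3/20 + C1 = -2 and q'(0) = -3/20 + C2 + 4*C1 = 5. Solving gives C1 = -37/20, C2 = 251/20.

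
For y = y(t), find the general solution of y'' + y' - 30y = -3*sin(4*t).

y = 3*cos(4*t)/533 + 69*sin(4*t)/1066 + C1*exp(-6*t) + C2*exp(5*t)

Characteristic equation r² + r - 30 = 0 factors as (r + 6)(r - 5) = 0, so r = -6, 5.
Hence y_h = C1*exp(-6*t) + C2*exp(5*t).
Try y_p = A*cos(4*t) + B*sin(4*t). Substituting and equating the coefficients of cos(4t) and sin(4t) gives A = 3/533, B = 69/1066, so y_p = 3*cos(4*t)/533 + 69*sin(4*t)/1066.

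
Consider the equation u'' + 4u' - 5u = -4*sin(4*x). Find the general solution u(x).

Characteristic equation r² + 4r - 5 = 0 factors as (r + 5)(r - 1) = 0, so r = -5, 1.
Hence u_h = C1*exp(-5*x) + C2*exp(x).
Try u_p = A*cos(4*x) + B*sin(4*x). Substituting and equating the coefficients of cos(4x) and sin(4x) gives A = 64/697, B = 84/697, so u_p = 64*cos(4*x)/697 + 84*sin(4*x)/697.

u = 64*cos(4*x)/697 + 84*sin(4*x)/697 + C1*exp(-5*x) + C2*exp(x)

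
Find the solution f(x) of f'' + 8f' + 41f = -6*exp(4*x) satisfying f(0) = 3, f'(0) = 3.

Characteristic equation r² + 8r + 41 = 0 has discriminant (8)² - 4·(41) = -100 < 0, so r = -4 ± 5i.
Hence f_h = C1*cos(5*x)*exp(-4*x) + C2*exp(-4*x)*sin(5*x).
Try f_p = A*exp(4*x). Substituting into the equation and dividing by exp(4*x) gives A = -6/89, so f_p = -6*exp(4*x)/89.
General solution: f = -6*exp(4*x)/89 + C1*cos(5*x)*exp(-4*x) + C2*exp(-4*x)*sin(5*x).
Apply the initial conditions: f(0) = -6/89 + C1 = 3 and f'(0) = -24/89 - 4*C1 + 5*C2 = 3. Solving gives C1 = 273/89, C2 = 1383/445.

f = -6*exp(4*x)/89 + 273*cos(5*x)*exp(-4*x)/89 + 1383*exp(-4*x)*sin(5*x)/445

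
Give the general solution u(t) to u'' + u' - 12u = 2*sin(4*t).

u = -7*sin(4*t)/100 - cos(4*t)/100 + C1*exp(-4*t) + C2*exp(3*t)

Characteristic equation r² + r - 12 = 0 factors as (r + 4)(r - 3) = 0, so r = -4, 3.
Hence u_h = C1*exp(-4*t) + C2*exp(3*t).
Try u_p = A*cos(4*t) + B*sin(4*t). Substituting and equating the coefficients of cos(4t) and sin(4t) gives A = -1/100, B = -7/100, so u_p = -7*sin(4*t)/100 - cos(4*t)/100.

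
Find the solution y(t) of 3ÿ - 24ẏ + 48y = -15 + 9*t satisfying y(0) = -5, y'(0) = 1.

y = -7/32 - 153*exp(4*t)/32 + 3*t/16 + 319*t*exp(4*t)/16

Divide through by 3: y'' - 8y' + 16y = -5 + 3*t.
Characteristic equation r² - 8r + 16 = 0 has discriminant (-8)² - 4·(16) = 0, so r = 4 is a repeated root.
Hence y_h = (C1 + C2*t)*exp(4*t).
For the particular solution try y_p = A0 + A1*t. Substituting and matching coefficients of each power of t gives A0 = -7/32, A1 = 3/16, so y_p = -7/32 + 3*t/16.
General solution: y = -7/32 + 3*t/16 + C1*exp(4*t) + C2*t*exp(4*t).
Apply the initial conditions: y(0) = -7/32 + C1 = -5 and y'(0) = 3/16 + C2 + 4*C1 = 1. Solving gives C1 = -153/32, C2 = 319/16.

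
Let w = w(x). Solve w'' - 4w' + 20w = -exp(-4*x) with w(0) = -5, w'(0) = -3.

Characteristic equation r² - 4r + 20 = 0 has discriminant (-4)² - 4·(20) = -64 < 0, so r = 2 ± 4i.
Hence w_h = C1*cos(4*x)*exp(2*x) + C2*exp(2*x)*sin(4*x).
Try w_p = A*exp(-4*x). Substituting into the equation and dividing by exp(-4*x) gives A = -1/52, so w_p = -exp(-4*x)/52.
General solution: w = -exp(-4*x)/52 + C1*cos(4*x)*exp(2*x) + C2*exp(2*x)*sin(4*x).
Apply the initial conditions: w(0) = -1/52 + C1 = -5 and w'(0) = 1/13 + 2*C1 + 4*C2 = -3. Solving gives C1 = -259/52, C2 = 179/104.

w = -exp(-4*x)/52 - 259*cos(4*x)*exp(2*x)/52 + 179*exp(2*x)*sin(4*x)/104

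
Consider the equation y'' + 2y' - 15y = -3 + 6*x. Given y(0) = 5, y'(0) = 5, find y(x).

Characteristic equation r² + 2r - 15 = 0 factors as (r - 3)(r + 5) = 0, so r = 3, -5.
Hence y_h = C1*exp(3*x) + C2*exp(-5*x).
For the particular solution try y_p = A0 + A1*x. Substituting and matching coefficients of each power of x gives A0 = 11/75, A1 = -2/5, so y_p = 11/75 - 2*x/5.
General solution: y = 11/75 - 2*x/5 + C1*exp(3*x) + C2*exp(-5*x).
Apply the initial conditions: y(0) = 11/75 + C1 + C2 = 5 and y'(0) = -2/5 - 5*C2 + 3*C1 = 5. Solving gives C1 = 89/24, C2 = 229/200.

y = 11/75 - 2*x/5 + 89*exp(3*x)/24 + 229*exp(-5*x)/200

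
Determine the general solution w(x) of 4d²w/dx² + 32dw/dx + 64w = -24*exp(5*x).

Divide through by 4: w'' + 8w' + 16w = -6*exp(5*x).
Characteristic equation r² + 8r + 16 = 0 has discriminant (8)² - 4·(16) = 0, so r = -4 is a repeated root.
Hence w_h = (C1 + C2*x)*exp(-4*x).
Try w_p = A*exp(5*x). Substituting into the equation and dividing by exp(5*x) gives A = -2/27, so w_p = -2*exp(5*x)/27.

w = -2*exp(5*x)/27 + C1*exp(-4*x) + C2*x*exp(-4*x)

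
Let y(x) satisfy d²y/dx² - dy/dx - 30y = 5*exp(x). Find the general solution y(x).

y = -exp(x)/6 + C1*exp(6*x) + C2*exp(-5*x)

Characteristic equation r² - r - 30 = 0 factors as (r - 6)(r + 5) = 0, so r = 6, -5.
Hence y_h = C1*exp(6*x) + C2*exp(-5*x).
Try y_p = A*exp(x). Substituting into the equation and dividing by exp(x) gives A = -1/6, so y_p = -exp(x)/6.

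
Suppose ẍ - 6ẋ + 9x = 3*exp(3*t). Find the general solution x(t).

x = C1*exp(3*t) + 3*t**2*exp(3*t)/2 + C2*t*exp(3*t)

Characteristic equation r² - 6r + 9 = 0 has discriminant (-6)² - 4·(9) = 0, so r = 3 is a repeated root.
Hence x_h = (C1 + C2*t)*exp(3*t).
Since exp(3*t) solves the homogeneous equation (r = 3 is a root of multiplicity 2), multiply the trial by t^2. Try x_p = A*t^2*exp(3*t). Substituting into the equation and dividing by exp(3*t) gives A = 3/2, so x_p = 3*t^2*exp(3*t)/2.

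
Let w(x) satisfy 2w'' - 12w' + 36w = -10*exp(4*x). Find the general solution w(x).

Divide through by 2: w'' - 6w' + 18w = -5*exp(4*x).
Characteristic equation r² - 6r + 18 = 0 has discriminant (-6)² - 4·(18) = -36 < 0, so r = 3 ± 3i.
Hence w_h = C1*cos(3*x)*exp(3*x) + C2*exp(3*x)*sin(3*x).
Try w_p = A*exp(4*x). Substituting into the equation and dividing by exp(4*x) gives A = -1/2, so w_p = -exp(4*x)/2.

w = -exp(4*x)/2 + C1*cos(3*x)*exp(3*x) + C2*exp(3*x)*sin(3*x)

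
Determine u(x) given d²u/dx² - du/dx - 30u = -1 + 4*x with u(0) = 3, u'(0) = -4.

u = 17/450 - 2*x/15 + 197*exp(6*x)/198 + 541*exp(-5*x)/275

Characteristic equation r² - r - 30 = 0 factors as (r - 6)(r + 5) = 0, so r = 6, -5.
Hence u_h = C1*exp(6*x) + C2*exp(-5*x).
For the particular solution try u_p = A0 + A1*x. Substituting and matching coefficients of each power of x gives A0 = 17/450, A1 = -2/15, so u_p = 17/450 - 2*x/15.
General solution: u = 17/450 - 2*x/15 + C1*exp(6*x) + C2*exp(-5*x).
Apply the initial conditions: u(0) = 17/450 + C1 + C2 = 3 and u'(0) = -2/15 - 5*C2 + 6*C1 = -4. Solving gives C1 = 197/198, C2 = 541/275.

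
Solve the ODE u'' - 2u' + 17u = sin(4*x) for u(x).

Characteristic equation r² - 2r + 17 = 0 has discriminant (-2)² - 4·(17) = -64 < 0, so r = 1 ± 4i.
Hence u_h = C1*cos(4*x)*exp(x) + C2*exp(x)*sin(4*x).
Try u_p = A*cos(4*x) + B*sin(4*x). Substituting and equating the coefficients of cos(4x) and sin(4x) gives A = 8/65, B = 1/65, so u_p = sin(4*x)/65 + 8*cos(4*x)/65.

u = sin(4*x)/65 + 8*cos(4*x)/65 + C1*cos(4*x)*exp(x) + C2*exp(x)*sin(4*x)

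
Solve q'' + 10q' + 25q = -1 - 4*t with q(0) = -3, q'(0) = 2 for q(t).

q = 3/125 - 378*exp(-5*t)/125 - 4*t/25 - 324*t*exp(-5*t)/25

Characteristic equation r² + 10r + 25 = 0 has discriminant (10)² - 4·(25) = 0, so r = -5 is a repeated root.
Hence q_h = (C1 + C2*t)*exp(-5*t).
For the particular solution try q_p = A0 + A1*t. Substituting and matching coefficients of each power of t gives A0 = 3/125, A1 = -4/25, so q_p = 3/125 - 4*t/25.
General solution: q = 3/125 - 4*t/25 + C1*exp(-5*t) + C2*t*exp(-5*t).
Apply the initial conditions: q(0) = 3/125 + C1 = -3 and q'(0) = -4/25 + C2 - 5*C1 = 2. Solving gives C1 = -378/125, C2 = -324/25.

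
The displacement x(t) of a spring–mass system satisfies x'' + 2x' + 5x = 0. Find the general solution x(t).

Characteristic equation r² + 2r + 5 = 0 has discriminant (2)² - 4·(5) = -16 < 0, so r = -1 ± 2i.
Hence x_h = C1*cos(2*t)*exp(-t) + C2*exp(-t)*sin(2*t).

x = C1*cos(2*t)*exp(-t) + C2*exp(-t)*sin(2*t)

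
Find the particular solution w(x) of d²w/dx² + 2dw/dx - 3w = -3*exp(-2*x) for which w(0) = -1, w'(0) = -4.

Characteristic equation r² + 2r - 3 = 0 factors as (r + 3)(r - 1) = 0, so r = -3, 1.
Hence w_h = C1*exp(-3*x) + C2*exp(x).
Try w_p = A*exp(-2*x). Substituting into the equation and dividing by exp(-2*x) gives A = 1, so w_p = exp(-2*x).
General solution: w = C1*exp(-3*x) + C2*exp(x) + exp(-2*x).
Apply the initial conditions: w(0) = 1 + C1 + C2 = -1 and w'(0) = -2 + C2 - 3*C1 = -4. Solving gives C1 = 0, C2 = -2.

w = -2*exp(x) + exp(-2*x)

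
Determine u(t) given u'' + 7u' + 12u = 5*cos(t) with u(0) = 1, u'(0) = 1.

Characteristic equation r² + 7r + 12 = 0 factors as (r + 3)(r + 4) = 0, so r = -3, -4.
Hence u_h = C1*exp(-3*t) + C2*exp(-4*t).
Try u_p = A*cos(t) + B*sin(t). Substituting and equating the coefficients of cos(t) and sin(t) gives A = 11/34, B = 7/34, so u_p = 7*sin(t)/34 + 11*cos(t)/34.
General solution: u = 7*sin(t)/34 + 11*cos(t)/34 + C1*exp(-3*t) + C2*exp(-4*t).
Apply the initial conditions: u(0) = 11/34 + C1 + C2 = 1 and u'(0) = 7/34 - 4*C2 - 3*C1 = 1. Solving gives C1 = 7/2, C2 = -48/17.

u = -48*exp(-4*t)/17 + 7*exp(-3*t)/2 + 7*sin(t)/34 + 11*cos(t)/34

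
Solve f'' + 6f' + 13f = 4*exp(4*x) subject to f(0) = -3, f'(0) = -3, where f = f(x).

f = 4*exp(4*x)/53 - 332*exp(-3*x)*sin(2*x)/53 - 163*cos(2*x)*exp(-3*x)/53

Characteristic equation r² + 6r + 13 = 0 has discriminant (6)² - 4·(13) = -16 < 0, so r = -3 ± 2i.
Hence f_h = C1*cos(2*x)*exp(-3*x) + C2*exp(-3*x)*sin(2*x).
Try f_p = A*exp(4*x). Substituting into the equation and dividing by exp(4*x) gives A = 4/53, so f_p = 4*exp(4*x)/53.
General solution: f = 4*exp(4*x)/53 + C1*cos(2*x)*exp(-3*x) + C2*exp(-3*x)*sin(2*x).
Apply the initial conditions: f(0) = 4/53 + C1 = -3 and f'(0) = 16/53 - 3*C1 + 2*C2 = -3. Solving gives C1 = -163/53, C2 = -332/53.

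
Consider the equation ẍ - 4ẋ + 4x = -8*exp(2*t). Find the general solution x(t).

x = C1*exp(2*t) - 4*t**2*exp(2*t) + C2*t*exp(2*t)

Characteristic equation r² - 4r + 4 = 0 has discriminant (-4)² - 4·(4) = 0, so r = 2 is a repeated root.
Hence x_h = (C1 + C2*t)*exp(2*t).
Since exp(2*t) solves the homogeneous equation (r = 2 is a root of multiplicity 2), multiply the trial by t^2. Try x_p = A*t^2*exp(2*t). Substituting into the equation and dividing by exp(2*t) gives A = -4, so x_p = -4*t^2*exp(2*t).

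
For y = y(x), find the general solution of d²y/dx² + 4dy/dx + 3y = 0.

y = C1*exp(-3*x) + C2*exp(-x)

Characteristic equation r² + 4r + 3 = 0 factors as (r + 3)(r + 1) = 0, so r = -3, -1.
Hence y_h = C1*exp(-3*x) + C2*exp(-x).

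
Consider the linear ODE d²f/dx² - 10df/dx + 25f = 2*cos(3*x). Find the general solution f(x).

f = -15*sin(3*x)/289 + 8*cos(3*x)/289 + C1*exp(5*x) + C2*x*exp(5*x)

Characteristic equation r² - 10r + 25 = 0 has discriminant (-10)² - 4·(25) = 0, so r = 5 is a repeated root.
Hence f_h = (C1 + C2*x)*exp(5*x).
Try f_p = A*cos(3*x) + B*sin(3*x). Substituting and equating the coefficients of cos(3x) and sin(3x) gives A = 8/289, B = -15/289, so f_p = -15*sin(3*x)/289 + 8*cos(3*x)/289.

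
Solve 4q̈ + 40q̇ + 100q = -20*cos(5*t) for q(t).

Divide through by 4: q'' + 10q' + 25q = -5*cos(5*t).
Characteristic equation r² + 10r + 25 = 0 has discriminant (10)² - 4·(25) = 0, so r = -5 is a repeated root.
Hence q_h = (C1 + C2*t)*exp(-5*t).
Try q_p = A*cos(5*t) + B*sin(5*t). Substituting and equating the coefficients of cos(5t) and sin(5t) gives A = 0, B = -1/10, so q_p = -sin(5*t)/10.

q = -sin(5*t)/10 + C1*exp(-5*t) + C2*t*exp(-5*t)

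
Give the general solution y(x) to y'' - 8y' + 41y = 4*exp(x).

y = 2*exp(x)/17 + C1*cos(5*x)*exp(4*x) + C2*exp(4*x)*sin(5*x)

Characteristic equation r² - 8r + 41 = 0 has discriminant (-8)² - 4·(41) = -100 < 0, so r = 4 ± 5i.
Hence y_h = C1*cos(5*x)*exp(4*x) + C2*exp(4*x)*sin(5*x).
Try y_p = A*exp(x). Substituting into the equation and dividing by exp(x) gives A = 2/17, so y_p = 2*exp(x)/17.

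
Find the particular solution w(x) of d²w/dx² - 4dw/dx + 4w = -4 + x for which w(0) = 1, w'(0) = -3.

w = -3/4 + x/4 + 7*exp(2*x)/4 - 27*x*exp(2*x)/4

Characteristic equation r² - 4r + 4 = 0 has discriminant (-4)² - 4·(4) = 0, so r = 2 is a repeated root.
Hence w_h = (C1 + C2*x)*exp(2*x).
For the particular solution try w_p = A0 + A1*x. Substituting and matching coefficients of each power of x gives A0 = -3/4, A1 = 1/4, so w_p = -3/4 + x/4.
General solution: w = -3/4 + x/4 + C1*exp(2*x) + C2*x*exp(2*x).
Apply the initial conditions: w(0) = -3/4 + C1 = 1 and w'(0) = 1/4 + C2 + 2*C1 = -3. Solving gives C1 = 7/4, C2 = -27/4.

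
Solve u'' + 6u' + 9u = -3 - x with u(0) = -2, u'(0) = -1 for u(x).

u = -7/27 - 47*exp(-3*x)/27 - x/9 - 55*x*exp(-3*x)/9

Characteristic equation r² + 6r + 9 = 0 has discriminant (6)² - 4·(9) = 0, so r = -3 is a repeated root.
Hence u_h = (C1 + C2*x)*exp(-3*x).
For the particular solution try u_p = A0 + A1*x. Substituting and matching coefficients of each power of x gives A0 = -7/27, A1 = -1/9, so u_p = -7/27 - x/9.
General solution: u = -7/27 - x/9 + C1*exp(-3*x) + C2*x*exp(-3*x).
Apply the initial conditions: u(0) = -7/27 + C1 = -2 and u'(0) = -1/9 + C2 - 3*C1 = -1. Solving gives C1 = -47/27, C2 = -55/9.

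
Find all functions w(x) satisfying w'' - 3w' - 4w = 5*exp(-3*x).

Characteristic equation r² - 3r - 4 = 0 factors as (r - 4)(r + 1) = 0, so r = 4, -1.
Hence w_h = C1*exp(4*x) + C2*exp(-x).
Try w_p = A*exp(-3*x). Substituting into the equation and dividing by exp(-3*x) gives A = 5/14, so w_p = 5*exp(-3*x)/14.

w = 5*exp(-3*x)/14 + C1*exp(4*x) + C2*exp(-x)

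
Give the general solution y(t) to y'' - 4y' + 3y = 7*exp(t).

Characteristic equation r² - 4r + 3 = 0 factors as (r - 1)(r - 3) = 0, so r = 1, 3.
Hence y_h = C1*exp(t) + C2*exp(3*t).
Since exp(t) solves the homogeneous equation (r = 1 is a root of multiplicity 1), multiply the trial by t. Try y_p = A*t*exp(t). Substituting into the equation and dividing by exp(t) gives A = -7/2, so y_p = -7*t*exp(t)/2.

y = C1*exp(t) + C2*exp(3*t) - 7*t*exp(t)/2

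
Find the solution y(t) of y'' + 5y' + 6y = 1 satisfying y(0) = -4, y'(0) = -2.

Characteristic equation r² + 5r + 6 = 0 factors as (r + 2)(r + 3) = 0, so r = -2, -3.
Hence y_h = C1*exp(-2*t) + C2*exp(-3*t).
For the particular solution try y_p = A0. Substituting and matching coefficients of each power of t gives A0 = 1/6, so y_p = 1/6.
General solution: y = 1/6 + C1*exp(-2*t) + C2*exp(-3*t).
Apply the initial conditions: y(0) = 1/6 + C1 + C2 = -4 and y'(0) = -3*C2 - 2*C1 = -2. Solving gives C1 = -29/2, C2 = 31/3.

y = 1/6 - 29*exp(-2*t)/2 + 31*exp(-3*t)/3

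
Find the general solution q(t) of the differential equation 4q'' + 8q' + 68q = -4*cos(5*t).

Divide through by 4: q'' + 2q' + 17q = -cos(5*t).
Characteristic equation r² + 2r + 17 = 0 has discriminant (2)² - 4·(17) = -64 < 0, so r = -1 ± 4i.
Hence q_h = C1*cos(4*t)*exp(-t) + C2*exp(-t)*sin(4*t).
Try q_p = A*cos(5*t) + B*sin(5*t). Substituting and equating the coefficients of cos(5t) and sin(5t) gives A = 2/41, B = -5/82, so q_p = -5*sin(5*t)/82 + 2*cos(5*t)/41.

q = -5*sin(5*t)/82 + 2*cos(5*t)/41 + C1*cos(4*t)*exp(-t) + C2*exp(-t)*sin(4*t)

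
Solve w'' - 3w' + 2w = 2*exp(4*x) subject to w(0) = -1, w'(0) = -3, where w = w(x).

Characteristic equation r² - 3r + 2 = 0 factors as (r - 2)(r - 1) = 0, so r = 2, 1.
Hence w_h = C1*exp(2*x) + C2*exp(x).
Try w_p = A*exp(4*x). Substituting into the equation and dividing by exp(4*x) gives A = 1/3, so w_p = exp(4*x)/3.
General solution: w = exp(4*x)/3 + C1*exp(2*x) + C2*exp(x).
Apply the initial conditions: w(0) = 1/3 + C1 + C2 = -1 and w'(0) = 4/3 + C2 + 2*C1 = -3. Solving gives C1 = -3, C2 = 5/3.

w = -3*exp(2*x) + exp(4*x)/3 + 5*exp(x)/3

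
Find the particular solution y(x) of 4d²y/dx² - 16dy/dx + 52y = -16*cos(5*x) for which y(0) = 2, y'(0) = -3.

Divide through by 4: y'' - 4y' + 13y = -4*cos(5*x).
Characteristic equation r² - 4r + 13 = 0 has discriminant (-4)² - 4·(13) = -36 < 0, so r = 2 ± 3i.
Hence y_h = C1*cos(3*x)*exp(2*x) + C2*exp(2*x)*sin(3*x).
Try y_p = A*cos(5*x) + B*sin(5*x). Substituting and equating the coefficients of cos(5x) and sin(5x) gives A = 3/34, B = 5/34, so y_p = 3*cos(5*x)/34 + 5*sin(5*x)/34.
General solution: y = 3*cos(5*x)/34 + 5*sin(5*x)/34 + C1*cos(3*x)*exp(2*x) + C2*exp(2*x)*sin(3*x).
Apply the initial conditions: y(0) = 3/34 + C1 = 2 and y'(0) = 25/34 + 2*C1 + 3*C2 = -3. Solving gives C1 = 65/34, C2 = -257/102.

y = 3*cos(5*x)/34 + 5*sin(5*x)/34 - 257*exp(2*x)*sin(3*x)/102 + 65*cos(3*x)*exp(2*x)/34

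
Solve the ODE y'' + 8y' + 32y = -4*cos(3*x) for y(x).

Characteristic equation r² + 8r + 32 = 0 has discriminant (8)² - 4·(32) = -64 < 0, so r = -4 ± 4i.
Hence y_h = C1*cos(4*x)*exp(-4*x) + C2*exp(-4*x)*sin(4*x).
Try y_p = A*cos(3*x) + B*sin(3*x). Substituting and equating the coefficients of cos(3x) and sin(3x) gives A = -92/1105, B = -96/1105, so y_p = -96*sin(3*x)/1105 - 92*cos(3*x)/1105.

y = -96*sin(3*x)/1105 - 92*cos(3*x)/1105 + C1*cos(4*x)*exp(-4*x) + C2*exp(-4*x)*sin(4*x)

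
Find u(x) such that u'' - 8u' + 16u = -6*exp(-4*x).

Characteristic equation r² - 8r + 16 = 0 has discriminant (-8)² - 4·(16) = 0, so r = 4 is a repeated root.
Hence u_h = (C1 + C2*x)*exp(4*x).
Try u_p = A*exp(-4*x). Substituting into the equation and dividing by exp(-4*x) gives A = -3/32, so u_p = -3*exp(-4*x)/32.

u = -3*exp(-4*x)/32 + C1*exp(4*x) + C2*x*exp(4*x)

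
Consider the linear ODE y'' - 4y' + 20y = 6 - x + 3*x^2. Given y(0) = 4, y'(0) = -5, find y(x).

y = 287/1000 + x/100 + 3*x**2/20 - 3109*exp(2*x)*sin(4*x)/1000 + 3713*cos(4*x)*exp(2*x)/1000

Characteristic equation r² - 4r + 20 = 0 has discriminant (-4)² - 4·(20) = -64 < 0, so r = 2 ± 4i.
Hence y_h = C1*cos(4*x)*exp(2*x) + C2*exp(2*x)*sin(4*x).
For the particular solution try y_p = A0 + A1*x + A2*x^2. Substituting and matching coefficients of each power of x gives A0 = 287/1000, A1 = 1/100, A2 = 3/20, so y_p = 287/1000 + x/100 + 3*x^2/20.
General solution: y = 287/1000 + x/100 + 3*x^2/20 + C1*cos(4*x)*exp(2*x) + C2*exp(2*x)*sin(4*x).
Apply the initial conditions: y(0) = 287/1000 + C1 = 4 and y'(0) = 1/100 + 2*C1 + 4*C2 = -5. Solving gives C1 = 3713/1000, C2 = -3109/1000.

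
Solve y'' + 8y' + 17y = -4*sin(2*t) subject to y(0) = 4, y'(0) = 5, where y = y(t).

Characteristic equation r² + 8r + 17 = 0 has discriminant (8)² - 4·(17) = -4 < 0, so r = -4 ± i.
Hence y_h = C1*cos(t)*exp(-4*t) + C2*exp(-4*t)*sin(t).
Try y_p = A*cos(2*t) + B*sin(2*t). Substituting and equating the coefficients of cos(2t) and sin(2t) gives A = 64/425, B = -52/425, so y_p = -52*sin(2*t)/425 + 64*cos(2*t)/425.
General solution: y = -52*sin(2*t)/425 + 64*cos(2*t)/425 + C1*cos(t)*exp(-4*t) + C2*exp(-4*t)*sin(t).
Apply the initial conditions: y(0) = 64/425 + C1 = 4 and y'(0) = -104/425 + C2 - 4*C1 = 5. Solving gives C1 = 1636/425, C2 = 8773/425.

y = -52*sin(2*t)/425 + 64*cos(2*t)/425 + 1636*cos(t)*exp(-4*t)/425 + 8773*exp(-4*t)*sin(t)/425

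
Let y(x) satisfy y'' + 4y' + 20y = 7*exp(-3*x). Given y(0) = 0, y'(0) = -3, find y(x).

y = 7*exp(-3*x)/17 - 11*exp(-2*x)*sin(4*x)/17 - 7*cos(4*x)*exp(-2*x)/17

Characteristic equation r² + 4r + 20 = 0 has discriminant (4)² - 4·(20) = -64 < 0, so r = -2 ± 4i.
Hence y_h = C1*cos(4*x)*exp(-2*x) + C2*exp(-2*x)*sin(4*x).
Try y_p = A*exp(-3*x). Substituting into the equation and dividing by exp(-3*x) gives A = 7/17, so y_p = 7*exp(-3*x)/17.
General solution: y = 7*exp(-3*x)/17 + C1*cos(4*x)*exp(-2*x) + C2*exp(-2*x)*sin(4*x).
Apply the initial conditions: y(0) = 7/17 + C1 = 0 and y'(0) = -21/17 - 2*C1 + 4*C2 = -3. Solving gives C1 = -7/17, C2 = -11/17.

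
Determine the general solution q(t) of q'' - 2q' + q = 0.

Characteristic equation r² - 2r + 1 = 0 has discriminant (-2)² - 4·(1) = 0, so r = 1 is a repeated root.
Hence q_h = (C1 + C2*t)*exp(t).

q = C1*exp(t) + C2*t*exp(t)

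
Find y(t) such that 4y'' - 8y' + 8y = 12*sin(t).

Divide through by 4: y'' - 2y' + 2y = 3*sin(t).
Characteristic equation r² - 2r + 2 = 0 has discriminant (-2)² - 4·(2) = -4 < 0, so r = 1 ± i.
Hence y_h = C1*cos(t)*exp(t) + C2*exp(t)*sin(t).
Try y_p = A*cos(t) + B*sin(t). Substituting and equating the coefficients of cos(t) and sin(t) gives A = 6/5, B = 3/5, so y_p = 3*sin(t)/5 + 6*cos(t)/5.

y = 3*sin(t)/5 + 6*cos(t)/5 + C1*cos(t)*exp(t) + C2*exp(t)*sin(t)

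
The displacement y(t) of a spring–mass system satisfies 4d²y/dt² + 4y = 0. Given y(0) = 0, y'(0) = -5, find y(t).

Divide through by 4: y'' + y = 0.
Characteristic equation r² + 1 = 0 has discriminant (0)² - 4·(1) = -4 < 0, so r = ± i.
Hence y_h = C1*cos(t) + C2*sin(t).
Apply the initial conditions: y(0) = C1 = 0 and y'(0) = C2 = -5. Solving gives C1 = 0, C2 = -5.

y = -5*sin(t)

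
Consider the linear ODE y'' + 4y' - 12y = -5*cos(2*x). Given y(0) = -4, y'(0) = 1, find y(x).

Characteristic equation r² + 4r - 12 = 0 factors as (r - 2)(r + 6) = 0, so r = 2, -6.
Hence y_h = C1*exp(2*x) + C2*exp(-6*x).
Try y_p = A*cos(2*x) + B*sin(2*x). Substituting and equating the coefficients of cos(2x) and sin(2x) gives A = 1/4, B = -1/8, so y_p = -sin(2*x)/8 + cos(2*x)/4.
General solution: y = -sin(2*x)/8 + cos(2*x)/4 + C1*exp(2*x) + C2*exp(-6*x).
Apply the initial conditions: y(0) = 1/4 + C1 + C2 = -4 and y'(0) = -1/4 - 6*C2 + 2*C1 = 1. Solving gives C1 = -97/32, C2 = -39/32.

y = -97*exp(2*x)/32 - 39*exp(-6*x)/32 - sin(2*x)/8 + cos(2*x)/4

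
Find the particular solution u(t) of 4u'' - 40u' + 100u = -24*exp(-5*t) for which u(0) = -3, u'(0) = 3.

u = -147*exp(5*t)/50 - 3*exp(-5*t)/50 + 87*t*exp(5*t)/5

Divide through by 4: u'' - 10u' + 25u = -6*exp(-5*t).
Characteristic equation r² - 10r + 25 = 0 has discriminant (-10)² - 4·(25) = 0, so r = 5 is a repeated root.
Hence u_h = (C1 + C2*t)*exp(5*t).
Try u_p = A*exp(-5*t). Substituting into the equation and dividing by exp(-5*t) gives A = -3/50, so u_p = -3*exp(-5*t)/50.
General solution: u = -3*exp(-5*t)/50 + C1*exp(5*t) + C2*t*exp(5*t).
Apply the initial conditions: u(0) = -3/50 + C1 = -3 and u'(0) = 3/10 + C2 + 5*C1 = 3. Solving gives C1 = -147/50, C2 = 87/5.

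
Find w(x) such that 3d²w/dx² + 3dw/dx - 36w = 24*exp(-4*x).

w = C1*exp(-4*x) + C2*exp(3*x) - 8*x*exp(-4*x)/7

Divide through by 3: w'' + w' - 12w = 8*exp(-4*x).
Characteristic equation r² + r - 12 = 0 factors as (r + 4)(r - 3) = 0, so r = -4, 3.
Hence w_h = C1*exp(-4*x) + C2*exp(3*x).
Since exp(-4*x) solves the homogeneous equation (r = -4 is a root of multiplicity 1), multiply the trial by x. Try w_p = A*x*exp(-4*x). Substituting into the equation and dividing by exp(-4*x) gives A = -8/7, so w_p = -8*x*exp(-4*x)/7.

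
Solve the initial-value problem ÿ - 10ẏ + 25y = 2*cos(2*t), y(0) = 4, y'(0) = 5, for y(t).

Characteristic equation r² - 10r + 25 = 0 has discriminant (-10)² - 4·(25) = 0, so r = 5 is a repeated root.
Hence y_h = (C1 + C2*t)*exp(5*t).
Try y_p = A*cos(2*t) + B*sin(2*t). Substituting and equating the coefficients of cos(2t) and sin(2t) gives A = 42/841, B = -40/841, so y_p = -40*sin(2*t)/841 + 42*cos(2*t)/841.
General solution: y = -40*sin(2*t)/841 + 42*cos(2*t)/841 + C1*exp(5*t) + C2*t*exp(5*t).
Apply the initial conditions: y(0) = 42/841 + C1 = 4 and y'(0) = -80/841 + C2 + 5*C1 = 5. Solving gives C1 = 3322/841, C2 = -425/29.

y = -40*sin(2*t)/841 + 42*cos(2*t)/841 + 3322*exp(5*t)/841 - 425*t*exp(5*t)/29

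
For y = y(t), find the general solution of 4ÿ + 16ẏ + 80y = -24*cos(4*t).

Divide through by 4: y'' + 4y' + 20y = -6*cos(4*t).
Characteristic equation r² + 4r + 20 = 0 has discriminant (4)² - 4·(20) = -64 < 0, so r = -2 ± 4i.
Hence y_h = C1*cos(4*t)*exp(-2*t) + C2*exp(-2*t)*sin(4*t).
Try y_p = A*cos(4*t) + B*sin(4*t). Substituting and equating the coefficients of cos(4t) and sin(4t) gives A = -3/34, B = -6/17, so y_p = -6*sin(4*t)/17 - 3*cos(4*t)/34.

y = -6*sin(4*t)/17 - 3*cos(4*t)/34 + C1*cos(4*t)*exp(-2*t) + C2*exp(-2*t)*sin(4*t)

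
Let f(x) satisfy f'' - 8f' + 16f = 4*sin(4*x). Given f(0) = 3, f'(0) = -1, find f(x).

Characteristic equation r² - 8r + 16 = 0 has discriminant (-8)² - 4·(16) = 0, so r = 4 is a repeated root.
Hence f_h = (C1 + C2*x)*exp(4*x).
Try f_p = A*cos(4*x) + B*sin(4*x). Substituting and equating the coefficients of cos(4x) and sin(4x) gives A = 1/8, B = 0, so f_p = cos(4*x)/8.
General solution: f = cos(4*x)/8 + C1*exp(4*x) + C2*x*exp(4*x).
Apply the initial conditions: f(0) = 1/8 + C1 = 3 and f'(0) = C2 + 4*C1 = -1. Solving gives C1 = 23/8, C2 = -25/2.

f = cos(4*x)/8 + 23*exp(4*x)/8 - 25*x*exp(4*x)/2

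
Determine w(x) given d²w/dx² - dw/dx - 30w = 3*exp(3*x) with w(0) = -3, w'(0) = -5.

w = -101*exp(-5*x)/88 - 19*exp(6*x)/11 - exp(3*x)/8

Characteristic equation r² - r - 30 = 0 factors as (r - 6)(r + 5) = 0, so r = 6, -5.
Hence w_h = C1*exp(6*x) + C2*exp(-5*x).
Try w_p = A*exp(3*x). Substituting into the equation and dividing by exp(3*x) gives A = -1/8, so w_p = -exp(3*x)/8.
General solution: w = -exp(3*x)/8 + C1*exp(6*x) + C2*exp(-5*x).
Apply the initial conditions: w(0) = -1/8 + C1 + C2 = -3 and w'(0) = -3/8 - 5*C2 + 6*C1 = -5. Solving gives C1 = -19/11, C2 = -101/88.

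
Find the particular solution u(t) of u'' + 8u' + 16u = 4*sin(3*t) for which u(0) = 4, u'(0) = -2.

Characteristic equation r² + 8r + 16 = 0 has discriminant (8)² - 4·(16) = 0, so r = -4 is a repeated root.
Hence u_h = (C1 + C2*t)*exp(-4*t).
Try u_p = A*cos(3*t) + B*sin(3*t). Substituting and equating the coefficients of cos(3t) and sin(3t) gives A = -96/625, B = 28/625, so u_p = -96*cos(3*t)/625 + 28*sin(3*t)/625.
General solution: u = -96*cos(3*t)/625 + 28*sin(3*t)/625 + C1*exp(-4*t) + C2*t*exp(-4*t).
Apply the initial conditions: u(0) = -96/625 + C1 = 4 and u'(0) = 84/625 + C2 - 4*C1 = -2. Solving gives C1 = 2596/625, C2 = 362/25.

u = -96*cos(3*t)/625 + 28*sin(3*t)/625 + 2596*exp(-4*t)/625 + 362*t*exp(-4*t)/25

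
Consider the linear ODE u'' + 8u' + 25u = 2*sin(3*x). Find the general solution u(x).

u = -3*cos(3*x)/52 + sin(3*x)/26 + C1*cos(3*x)*exp(-4*x) + C2*exp(-4*x)*sin(3*x)

Characteristic equation r² + 8r + 25 = 0 has discriminant (8)² - 4·(25) = -36 < 0, so r = -4 ± 3i.
Hence u_h = C1*cos(3*x)*exp(-4*x) + C2*exp(-4*x)*sin(3*x).
Try u_p = A*cos(3*x) + B*sin(3*x). Substituting and equating the coefficients of cos(3x) and sin(3x) gives A = -3/52, B = 1/26, so u_p = -3*cos(3*x)/52 + sin(3*x)/26.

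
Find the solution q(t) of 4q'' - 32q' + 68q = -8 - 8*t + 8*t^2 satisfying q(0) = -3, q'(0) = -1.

Divide through by 4: q'' - 8q' + 17q = -2 - 2*t + 2*t^2.
Characteristic equation r² - 8r + 17 = 0 has discriminant (-8)² - 4·(17) = -4 < 0, so r = 4 ± i.
Hence q_h = C1*cos(t)*exp(4*t) + C2*exp(4*t)*sin(t).
For the particular solution try q_p = A0 + A1*t + A2*t^2. Substituting and matching coefficients of each power of t gives A0 = -662/4913, A1 = -2/289, A2 = 2/17, so q_p = -662/4913 - 2*t/289 + 2*t^2/17.
General solution: q = -662/4913 - 2*t/289 + 2*t^2/17 + C1*cos(t)*exp(4*t) + C2*exp(4*t)*sin(t).
Apply the initial conditions: q(0) = -662/4913 + C1 = -3 and q'(0) = -2/289 + C2 + 4*C1 = -1. Solving gives C1 = -14077/4913, C2 = 51429/4913.

q = -662/4913 - 2*t/289 + 2*t**2/17 - 14077*cos(t)*exp(4*t)/4913 + 51429*exp(4*t)*sin(t)/4913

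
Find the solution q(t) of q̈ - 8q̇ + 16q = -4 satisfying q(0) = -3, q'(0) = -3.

Characteristic equation r² - 8r + 16 = 0 has discriminant (-8)² - 4·(16) = 0, so r = 4 is a repeated root.
Hence q_h = (C1 + C2*t)*exp(4*t).
For the particular solution try q_p = A0. Substituting and matching coefficients of each power of t gives A0 = -1/4, so q_p = -1/4.
General solution: q = -1/4 + C1*exp(4*t) + C2*t*exp(4*t).
Apply the initial conditions: q(0) = -1/4 + C1 = -3 and q'(0) = C2 + 4*C1 = -3. Solving gives C1 = -11/4, C2 = 8.

q = -1/4 - 11*exp(4*t)/4 + 8*t*exp(4*t)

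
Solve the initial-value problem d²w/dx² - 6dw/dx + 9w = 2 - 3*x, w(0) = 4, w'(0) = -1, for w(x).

Characteristic equation r² - 6r + 9 = 0 has discriminant (-6)² - 4·(9) = 0, so r = 3 is a repeated root.
Hence w_h = (C1 + C2*x)*exp(3*x).
For the particular solution try w_p = A0 + A1*x. Substituting and matching coefficients of each power of x gives A0 = 0, A1 = -1/3, so w_p = -x/3.
General solution: w = -x/3 + C1*exp(3*x) + C2*x*exp(3*x).
Apply the initial conditions: w(0) = C1 = 4 and w'(0) = -1/3 + C2 + 3*C1 = -1. Solving gives C1 = 4, C2 = -38/3.

w = 4*exp(3*x) - x/3 - 38*x*exp(3*x)/3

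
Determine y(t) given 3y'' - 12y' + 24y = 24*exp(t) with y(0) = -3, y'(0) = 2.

y = 8*exp(t)/5 - 23*cos(2*t)*exp(2*t)/5 + 24*exp(2*t)*sin(2*t)/5

Divide through by 3: y'' - 4y' + 8y = 8*exp(t).
Characteristic equation r² - 4r + 8 = 0 has discriminant (-4)² - 4·(8) = -16 < 0, so r = 2 ± 2i.
Hence y_h = C1*cos(2*t)*exp(2*t) + C2*exp(2*t)*sin(2*t).
Try y_p = A*exp(t). Substituting into the equation and dividing by exp(t) gives A = 8/5, so y_p = 8*exp(t)/5.
General solution: y = 8*exp(t)/5 + C1*cos(2*t)*exp(2*t) + C2*exp(2*t)*sin(2*t).
Apply the initial conditions: y(0) = 8/5 + C1 = -3 and y'(0) = 8/5 + 2*C1 + 2*C2 = 2. Solving gives C1 = -23/5, C2 = 24/5.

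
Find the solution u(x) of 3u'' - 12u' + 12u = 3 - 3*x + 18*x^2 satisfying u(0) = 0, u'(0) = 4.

u = 9/4 - 9*exp(2*x)/4 + 3*x**2/2 + 11*x/4 + 23*x*exp(2*x)/4

Divide through by 3: u'' - 4u' + 4u = 1 - x + 6*x^2.
Characteristic equation r² - 4r + 4 = 0 has discriminant (-4)² - 4·(4) = 0, so r = 2 is a repeated root.
Hence u_h = (C1 + C2*x)*exp(2*x).
For the particular solution try u_p = A0 + A1*x + A2*x^2. Substituting and matching coefficients of each power of x gives A0 = 9/4, A1 = 11/4, A2 = 3/2, so u_p = 9/4 + 3*x^2/2 + 11*x/4.
General solution: u = 9/4 + 3*x^2/2 + 11*x/4 + C1*exp(2*x) + C2*x*exp(2*x).
Apply the initial conditions: u(0) = 9/4 + C1 = 0 and u'(0) = 11/4 + C2 + 2*C1 = 4. Solving gives C1 = -9/4, C2 = 23/4.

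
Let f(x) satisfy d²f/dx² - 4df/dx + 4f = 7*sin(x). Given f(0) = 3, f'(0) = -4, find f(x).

Characteristic equation r² - 4r + 4 = 0 has discriminant (-4)² - 4·(4) = 0, so r = 2 is a repeated root.
Hence f_h = (C1 + C2*x)*exp(2*x).
Try f_p = A*cos(x) + B*sin(x). Substituting and equating the coefficients of cos(x) and sin(x) gives A = 28/25, B = 21/25, so f_p = 21*sin(x)/25 + 28*cos(x)/25.
General solution: f = 21*sin(x)/25 + 28*cos(x)/25 + C1*exp(2*x) + C2*x*exp(2*x).
Apply the initial conditions: f(0) = 28/25 + C1 = 3 and f'(0) = 21/25 + C2 + 2*C1 = -4. Solving gives C1 = 47/25, C2 = -43/5.

f = 21*sin(x)/25 + 28*cos(x)/25 + 47*exp(2*x)/25 - 43*x*exp(2*x)/5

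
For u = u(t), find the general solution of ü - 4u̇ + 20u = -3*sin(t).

u = -57*sin(t)/377 - 12*cos(t)/377 + C1*cos(4*t)*exp(2*t) + C2*exp(2*t)*sin(4*t)

Characteristic equation r² - 4r + 20 = 0 has discriminant (-4)² - 4·(20) = -64 < 0, so r = 2 ± 4i.
Hence u_h = C1*cos(4*t)*exp(2*t) + C2*exp(2*t)*sin(4*t).
Try u_p = A*cos(t) + B*sin(t). Substituting and equating the coefficients of cos(t) and sin(t) gives A = -12/377, B = -57/377, so u_p = -57*sin(t)/377 - 12*cos(t)/377.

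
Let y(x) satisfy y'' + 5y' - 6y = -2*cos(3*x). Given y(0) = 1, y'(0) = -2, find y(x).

y = -sin(3*x)/15 + cos(3*x)/15 + 19*exp(x)/35 + 41*exp(-6*x)/105

Characteristic equation r² + 5r - 6 = 0 factors as (r - 1)(r + 6) = 0, so r = 1, -6.
Hence y_h = C1*exp(x) + C2*exp(-6*x).
Try y_p = A*cos(3*x) + B*sin(3*x). Substituting and equating the coefficients of cos(3x) and sin(3x) gives A = 1/15, B = -1/15, so y_p = -sin(3*x)/15 + cos(3*x)/15.
General solution: y = -sin(3*x)/15 + cos(3*x)/15 + C1*exp(x) + C2*exp(-6*x).
Apply the initial conditions: y(0) = 1/15 + C1 + C2 = 1 and y'(0) = -1/5 + C1 - 6*C2 = -2. Solving gives C1 = 19/35, C2 = 41/105.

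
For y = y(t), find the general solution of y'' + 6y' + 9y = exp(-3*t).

y = C1*exp(-3*t) + t**2*exp(-3*t)/2 + C2*t*exp(-3*t)

Characteristic equation r² + 6r + 9 = 0 has discriminant (6)² - 4·(9) = 0, so r = -3 is a repeated root.
Hence y_h = (C1 + C2*t)*exp(-3*t).
Since exp(-3*t) solves the homogeneous equation (r = -3 is a root of multiplicity 2), multiply the trial by t^2. Try y_p = A*t^2*exp(-3*t). Substituting into the equation and dividing by exp(-3*t) gives A = 1/2, so y_p = t^2*exp(-3*t)/2.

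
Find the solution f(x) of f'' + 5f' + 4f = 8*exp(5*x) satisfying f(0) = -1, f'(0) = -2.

f = -22*exp(-x)/9 + 4*exp(5*x)/27 + 35*exp(-4*x)/27

Characteristic equation r² + 5r + 4 = 0 factors as (r + 1)(r + 4) = 0, so r = -1, -4.
Hence f_h = C1*exp(-x) + C2*exp(-4*x).
Try f_p = A*exp(5*x). Substituting into the equation and dividing by exp(5*x) gives A = 4/27, so f_p = 4*exp(5*x)/27.
General solution: f = 4*exp(5*x)/27 + C1*exp(-x) + C2*exp(-4*x).
Apply the initial conditions: f(0) = 4/27 + C1 + C2 = -1 and f'(0) = 20/27 - C1 - 4*C2 = -2. Solving gives C1 = -22/9, C2 = 35/27.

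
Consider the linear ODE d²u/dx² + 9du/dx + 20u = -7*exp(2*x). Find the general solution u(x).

Characteristic equation r² + 9r + 20 = 0 factors as (r + 5)(r + 4) = 0, so r = -5, -4.
Hence u_h = C1*exp(-5*x) + C2*exp(-4*x).
Try u_p = A*exp(2*x). Substituting into the equation and dividing by exp(2*x) gives A = -1/6, so u_p = -exp(2*x)/6.

u = -exp(2*x)/6 + C1*exp(-5*x) + C2*exp(-4*x)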